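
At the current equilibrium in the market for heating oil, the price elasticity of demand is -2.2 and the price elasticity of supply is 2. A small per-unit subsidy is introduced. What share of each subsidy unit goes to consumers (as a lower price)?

For a small subsidy around the equilibrium, the benefit split depends on the relative slopes, which at a point are proportional to the elasticities.
Buyer share = εs/(εs + |εd|) = 2/(2 + 2.2) = 10/21; seller share = |εd|/(εs + |εd|) = 11/21.

Consumer share = 10/21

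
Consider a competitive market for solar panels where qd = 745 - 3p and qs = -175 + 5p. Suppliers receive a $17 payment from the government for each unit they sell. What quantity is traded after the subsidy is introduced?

q' = 431.875

Pre-subsidy: 745 - 3p = -175 + 5p gives p* = 115, q* = 400.
With the subsidy, sellers receive ps = pb + 17 for each unit, where pb is the price buyers pay.
Supply in terms of pb becomes qs = -175 + 5(pb + 17) = -90 + 5pb. Setting this equal to demand: 745 - 3pb = -90 + 5pb, so pb = 104.375.
Sellers receive ps = 104.375 + 17 = 121.375; q' = 745 − 3·104.375 = 431.875.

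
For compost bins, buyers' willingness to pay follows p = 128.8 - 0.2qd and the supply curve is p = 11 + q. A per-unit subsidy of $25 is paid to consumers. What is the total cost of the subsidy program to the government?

Pre-subsidy: 128.8 - 0.2q = 11 + q gives q* = 589/6 and p* = 655/6.
With the rebate, buyers effectively pay pb = ps − 25, where ps is the price sellers receive.
On the curves, pb = 128.8 - 0.2q and ps = 11 + q; the wedge ps − pb = 25 gives 11 + q − (128.8 - 0.2q) = 25, so q' = 119.
Then pb = 128.8 − 0.2·119 = 105 and ps = 11 + 1·119 = 130.
Government outlay = subsidy × quantity = 25 × 119 = 2975.

Government cost = $2975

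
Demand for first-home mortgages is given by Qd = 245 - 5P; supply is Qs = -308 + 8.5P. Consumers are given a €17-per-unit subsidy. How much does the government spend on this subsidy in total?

Government cost = 43010/27

Pre-subsidy: 245 - 5P = -308 + 8.5P gives P* = 1106/27, Q* = 1085/27.
With the rebate, buyers effectively pay Pb = Ps − 17, where Ps is the price sellers receive.
Demand in terms of Ps becomes Qd = 245 − 5(Ps − 17) = 330 - 5Ps. Setting this equal to supply: 330 - 5Ps = -308 + 8.5Ps, so Ps = 1276/27.
Buyers pay Pb = 1276/27 − 17 = 817/27; Q' = -308 + 8.5·(1276/27) = 2530/27.
Government outlay = subsidy × quantity = 17 × 2530/27 = 43010/27.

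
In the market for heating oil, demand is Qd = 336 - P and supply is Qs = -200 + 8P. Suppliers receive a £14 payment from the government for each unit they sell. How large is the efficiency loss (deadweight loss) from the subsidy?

Deadweight loss = 784/9

Pre-subsidy: 336 - P = -200 + 8P gives P* = 536/9, Q* = 2488/9.
With the subsidy, sellers receive Ps = Pb + 14 for each unit, where Pb is the price buyers pay.
Supply in terms of Pb becomes Qs = -200 + 8(Pb + 14) = -88 + 8Pb. Setting this equal to demand: 336 - Pb = -88 + 8Pb, so Pb = 424/9.
Sellers receive Ps = 424/9 + 14 = 550/9; Q' = 336 − 1·(424/9) = 2600/9.
The subsidy expands output by 2600/9 − 2488/9 = 112/9 past the efficient level; on those units the gap between marginal cost and willingness to pay runs from 0 up to 14.
DWL = ½ × 14 × 112/9 = 784/9.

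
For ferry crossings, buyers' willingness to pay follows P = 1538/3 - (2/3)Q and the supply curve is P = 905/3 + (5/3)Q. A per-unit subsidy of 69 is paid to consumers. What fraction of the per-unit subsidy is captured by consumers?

Pre-subsidy: 1538/3 - (2/3)Q = 905/3 + (5/3)Q gives Q* = 633/7 and P* = 9500/21.
With the rebate, buyers effectively pay Pb = Ps − 69, where Ps is the price sellers receive.
On the curves, Pb = 1538/3 - (2/3)Q and Ps = 905/3 + (5/3)Q; the wedge Ps − Pb = 69 gives 905/3 + (5/3)Q − (1538/3 - (2/3)Q) = 69, so Q' = 120.
Then Pb = 1538/3 − (2/3)·120 = 1298/3 and Ps = 905/3 + (5/3)·120 = 1505/3.
Buyers' price falls by P* − Pb = 9500/21 − 1298/3 = 138/7; sellers' price rises by Ps − P* = 1505/3 − 9500/21 = 345/7.
So consumers capture (138/7)/69 = 2/7 of each unit of subsidy.

Consumer share = 2/7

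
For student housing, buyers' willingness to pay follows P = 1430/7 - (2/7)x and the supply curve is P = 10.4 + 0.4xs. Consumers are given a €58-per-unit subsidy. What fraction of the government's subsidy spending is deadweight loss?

Pre-subsidy: 1430/7 - (2/7)x = 10.4 + 0.4x gives x* = 282.75 and P* = 123.5.
With the rebate, buyers effectively pay Pb = Ps − 58, where Ps is the price sellers receive.
On the curves, Pb = 1430/7 - (2/7)x and Ps = 10.4 + 0.4x; the wedge Ps − Pb = 58 gives 10.4 + 0.4x − (1430/7 - (2/7)x) = 58, so x' = 1102/3.
Then Pb = 1430/7 − (2/7)·(1102/3) = 298/3 and Ps = 10.4 + 0.4·(1102/3) = 472/3.
ΔCS = ½(282.75 + 1102/3)(123.5 − 298/3) = 1131145/144; ΔPS = ½(282.75 + 1102/3)(472/3 − 123.5) = 1583603/144.
Government spending = 58 × 1102/3 = 63916/3.
DWL = ½ × 58 × (1102/3 − 282.75) = 29435/12; fraction = (29435/12) / (63916/3) = 35/304.

DWL / government spending = 35/304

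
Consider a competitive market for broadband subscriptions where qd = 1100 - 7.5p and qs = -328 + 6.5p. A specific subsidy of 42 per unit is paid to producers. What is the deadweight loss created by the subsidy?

Pre-subsidy: 1100 - 7.5p = -328 + 6.5p gives p* = 102, q* = 335.
With the subsidy, sellers receive ps = pb + 42 for each unit, where pb is the price buyers pay.
Supply in terms of pb becomes qs = -328 + 6.5(pb + 42) = -55 + 6.5pb. Setting this equal to demand: 1100 - 7.5pb = -55 + 6.5pb, so pb = 82.5.
Sellers receive ps = 82.5 + 42 = 124.5; q' = 1100 − 7.5·82.5 = 481.25.
The subsidy expands output by 481.25 − 335 = 146.25 past the efficient level; on those units the gap between marginal cost and willingness to pay runs from 0 up to 42.
DWL = ½ × 42 × 146.25 = 3071.25.

Deadweight loss = 3071.25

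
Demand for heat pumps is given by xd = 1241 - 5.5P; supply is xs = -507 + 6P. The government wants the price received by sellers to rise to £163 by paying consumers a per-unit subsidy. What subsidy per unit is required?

At a seller price of 163, quantity supplied is -507 + 6·163 = 471.
Buyers absorb 471 only when they pay Pb with 1241 − 5.5·Pb = 471, i.e. Pb = 140.
s = Ps − Pb = 163 − 140 = 23.

Required subsidy s = £23 per unit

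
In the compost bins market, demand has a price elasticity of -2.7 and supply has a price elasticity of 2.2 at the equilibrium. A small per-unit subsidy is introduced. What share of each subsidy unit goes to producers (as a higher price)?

Producer share = 27/49

For a small subsidy around the equilibrium, the benefit split depends on the relative slopes, which at a point are proportional to the elasticities.
Buyer share = εs/(εs + |εd|) = 2.2/(2.2 + 2.7) = 22/49; seller share = |εd|/(εs + |εd|) = 27/49.
So producers capture 27/49 of the subsidy.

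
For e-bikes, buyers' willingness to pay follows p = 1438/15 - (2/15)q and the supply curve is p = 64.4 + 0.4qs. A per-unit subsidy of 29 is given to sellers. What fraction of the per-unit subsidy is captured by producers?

Producer share = 0.75

Pre-subsidy: 1438/15 - (2/15)q = 64.4 + 0.4q gives q* = 59 and p* = 88.
With the subsidy, sellers receive ps = pb + 29 for each unit, where pb is the price buyers pay.
On the curves, pb = 1438/15 - (2/15)q and ps = 64.4 + 0.4q; the wedge ps − pb = 29 gives 64.4 + 0.4q − (1438/15 - (2/15)q) = 29, so q' = 113.375.
Then pb = 1438/15 − (2/15)·113.375 = 80.75 and ps = 64.4 + 0.4·113.375 = 109.75.
Buyers' price falls by p* − pb = 88 − 80.75 = 7.25; sellers' price rises by ps − p* = 109.75 − 88 = 21.75.
So producers capture 21.75/29 = 0.75 of each unit of subsidy.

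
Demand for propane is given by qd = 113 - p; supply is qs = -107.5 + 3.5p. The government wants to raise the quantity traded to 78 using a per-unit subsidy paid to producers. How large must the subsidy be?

Required subsidy s = 18 per unit

At q = 78, invert demand for the buyer price: pb = (113 − 78)/1 = 35; invert supply for the seller price: ps = (78 − (-107.5))/3.5 = 53.
The subsidy must fill the gap: s = ps − pb = 53 − 35 = 18.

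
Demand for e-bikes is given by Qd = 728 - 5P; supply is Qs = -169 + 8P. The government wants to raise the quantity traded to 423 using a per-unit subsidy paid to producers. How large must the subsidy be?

Required subsidy s = 13 per unit

At Q = 423, invert demand for the buyer price: Pb = (728 − 423)/5 = 61; invert supply for the seller price: Ps = (423 − (-169))/8 = 74.
The subsidy must fill the gap: s = Ps − Pb = 74 − 61 = 13.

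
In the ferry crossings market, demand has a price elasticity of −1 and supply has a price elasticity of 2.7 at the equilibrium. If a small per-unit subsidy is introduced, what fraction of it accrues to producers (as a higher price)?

For a small subsidy around the equilibrium, the benefit split depends on the relative slopes, which at a point are proportional to the elasticities.
Buyer share = εs/(εs + |εd|) = 2.7/(2.7 + 1) = 27/37; seller share = |εd|/(εs + |εd|) = 10/37.
So producers capture 10/37 of the subsidy.

Producer share = 10/37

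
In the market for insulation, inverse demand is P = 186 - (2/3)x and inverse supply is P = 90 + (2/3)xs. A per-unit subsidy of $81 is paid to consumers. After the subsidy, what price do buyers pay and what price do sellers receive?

Buyers pay $97.5; sellers receive $178.5

Pre-subsidy: 186 - (2/3)x = 90 + (2/3)x gives x* = 72 and P* = 138.
With the rebate, buyers effectively pay Pb = Ps − 81, where Ps is the price sellers receive.
On the curves, Pb = 186 - (2/3)x and Ps = 90 + (2/3)x; the wedge Ps − Pb = 81 gives 90 + (2/3)x − (186 - (2/3)x) = 81, so x' = 132.75.
Then Pb = 186 − (2/3)·132.75 = 97.5 and Ps = 90 + (2/3)·132.75 = 178.5.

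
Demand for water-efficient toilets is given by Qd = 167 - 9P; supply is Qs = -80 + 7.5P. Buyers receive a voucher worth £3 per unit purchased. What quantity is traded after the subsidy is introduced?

Pre-subsidy: 167 - 9P = -80 + 7.5P gives P* = 494/33, Q* = 355/11.
With the rebate, buyers effectively pay Pb = Ps − 3, where Ps is the price sellers receive.
Demand in terms of Ps becomes Qd = 167 − 9(Ps − 3) = 194 - 9Ps. Setting this equal to supply: 194 - 9Ps = -80 + 7.5Ps, so Ps = 548/33.
Buyers pay Pb = 548/33 − 3 = 449/33; Q' = -80 + 7.5·(548/33) = 490/11.

Q' = 490/11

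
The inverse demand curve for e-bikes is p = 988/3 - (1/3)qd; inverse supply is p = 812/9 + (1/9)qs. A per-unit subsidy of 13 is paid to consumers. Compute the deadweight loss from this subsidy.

Pre-subsidy: 988/3 - (1/3)q = 812/9 + (1/9)q gives q* = 538 and p* = 150.
With the rebate, buyers effectively pay pb = ps − 13, where ps is the price sellers receive.
On the curves, pb = 988/3 - (1/3)q and ps = 812/9 + (1/9)q; the wedge ps − pb = 13 gives 812/9 + (1/9)q − (988/3 - (1/3)q) = 13, so q' = 567.25.
Then pb = 988/3 − (1/3)·567.25 = 140.25 and ps = 812/9 + (1/9)·567.25 = 153.25.
The subsidy expands output by 567.25 − 538 = 29.25 past the efficient level; on those units the gap between marginal cost and willingness to pay runs from 0 up to 13.
DWL = ½ × 13 × 29.25 = 190.125.

Deadweight loss = 190.125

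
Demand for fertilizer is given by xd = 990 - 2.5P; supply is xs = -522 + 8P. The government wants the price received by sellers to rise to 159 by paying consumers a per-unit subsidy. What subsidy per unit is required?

Required subsidy s = 63 per unit

At a seller price of 159, quantity supplied is -522 + 8·159 = 750.
Buyers absorb 750 only when they pay Pb with 990 − 2.5·Pb = 750, i.e. Pb = 96.
s = Ps − Pb = 159 − 96 = 63.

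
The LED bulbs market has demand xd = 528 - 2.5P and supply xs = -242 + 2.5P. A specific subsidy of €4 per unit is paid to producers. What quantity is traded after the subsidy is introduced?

Pre-subsidy: 528 - 2.5P = -242 + 2.5P gives P* = 154, x* = 143.
With the subsidy, sellers receive Ps = Pb + 4 for each unit, where Pb is the price buyers pay.
Supply in terms of Pb becomes xs = -242 + 2.5(Pb + 4) = -232 + 2.5Pb. Setting this equal to demand: 528 - 2.5Pb = -232 + 2.5Pb, so Pb = 152.
Sellers receive Ps = 152 + 4 = 156; x' = 528 − 2.5·152 = 148.

x' = 148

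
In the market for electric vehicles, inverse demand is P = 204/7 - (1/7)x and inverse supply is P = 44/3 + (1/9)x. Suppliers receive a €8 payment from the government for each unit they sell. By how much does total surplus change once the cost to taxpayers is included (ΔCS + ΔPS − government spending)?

Pre-subsidy: 204/7 - (1/7)x = 44/3 + (1/9)x gives x* = 57 and P* = 21.
With the subsidy, sellers receive Ps = Pb + 8 for each unit, where Pb is the price buyers pay.
On the curves, Pb = 204/7 - (1/7)x and Ps = 44/3 + (1/9)x; the wedge Ps − Pb = 8 gives 44/3 + (1/9)x − (204/7 - (1/7)x) = 8, so x' = 88.5.
Then Pb = 204/7 − (1/7)·88.5 = 16.5 and Ps = 44/3 + (1/9)·88.5 = 24.5.
ΔCS = ½(57 + 88.5)(21 − 16.5) = 327.375; ΔPS = ½(57 + 88.5)(24.5 − 21) = 254.625.
Government spending = 8 × 88.5 = 708.
Net change = 327.375 + 254.625 − 708 = -126. The loss equals the DWL triangle ½·8·31.5.

Net change in total surplus = -€126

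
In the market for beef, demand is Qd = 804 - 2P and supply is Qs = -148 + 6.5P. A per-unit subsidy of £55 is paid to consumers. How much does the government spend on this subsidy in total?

Government cost = 620950/17

Pre-subsidy: 804 - 2P = -148 + 6.5P gives P* = 112, Q* = 580.
With the rebate, buyers effectively pay Pb = Ps − 55, where Ps is the price sellers receive.
Demand in terms of Ps becomes Qd = 804 − 2(Ps − 55) = 914 - 2Ps. Setting this equal to supply: 914 - 2Ps = -148 + 6.5Ps, so Ps = 2124/17.
Buyers pay Pb = 2124/17 − 55 = 1189/17; Q' = -148 + 6.5·(2124/17) = 11290/17.
Government outlay = subsidy × quantity = 55 × 11290/17 = 620950/17.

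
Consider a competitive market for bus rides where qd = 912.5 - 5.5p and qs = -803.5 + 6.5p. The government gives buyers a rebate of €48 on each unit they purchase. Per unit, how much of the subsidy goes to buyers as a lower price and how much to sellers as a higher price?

Buyers gain €26 per unit; sellers gain €22 per unit

Pre-subsidy: 912.5 - 5.5p = -803.5 + 6.5p gives p* = 143, q* = 126.
With the rebate, buyers effectively pay pb = ps − 48, where ps is the price sellers receive.
Demand in terms of ps becomes qd = 912.5 − 5.5(ps − 48) = 1176.5 - 5.5ps. Setting this equal to supply: 1176.5 - 5.5ps = -803.5 + 6.5ps, so ps = 165.
Buyers pay pb = 165 − 48 = 117; q' = -803.5 + 6.5·165 = 269.
Buyers' price falls by p* − pb = 143 − 117 = 26; sellers' price rises by ps − p* = 165 − 143 = 22.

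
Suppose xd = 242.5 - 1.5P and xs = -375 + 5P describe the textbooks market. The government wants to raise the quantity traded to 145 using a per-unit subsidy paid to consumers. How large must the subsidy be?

Required subsidy s = 39 per unit

At x = 145, invert demand for the buyer price: Pb = (242.5 − 145)/1.5 = 65; invert supply for the seller price: Ps = (145 − (-375))/5 = 104.
The subsidy must fill the gap: s = Ps − Pb = 104 − 65 = 39.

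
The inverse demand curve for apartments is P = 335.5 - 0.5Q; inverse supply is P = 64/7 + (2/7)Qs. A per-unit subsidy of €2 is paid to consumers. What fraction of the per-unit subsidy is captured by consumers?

Consumer share = 7/11

Pre-subsidy: 335.5 - 0.5Q = 64/7 + (2/7)Q gives Q* = 4569/11 and P* = 1406/11.
With the rebate, buyers effectively pay Pb = Ps − 2, where Ps is the price sellers receive.
On the curves, Pb = 335.5 - 0.5Q and Ps = 64/7 + (2/7)Q; the wedge Ps − Pb = 2 gives 64/7 + (2/7)Q − (335.5 - 0.5Q) = 2, so Q' = 4597/11.
Then Pb = 335.5 − 0.5·(4597/11) = 1392/11 and Ps = 64/7 + (2/7)·(4597/11) = 1414/11.
Buyers' price falls by P* − Pb = 1406/11 − 1392/11 = 14/11; sellers' price rises by Ps − P* = 1414/11 − 1406/11 = 8/11.
So consumers capture (14/11)/2 = 7/11 of each unit of subsidy.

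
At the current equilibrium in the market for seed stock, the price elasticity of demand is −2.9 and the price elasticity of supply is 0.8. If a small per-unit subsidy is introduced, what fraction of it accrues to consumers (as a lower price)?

For a small subsidy around the equilibrium, the benefit split depends on the relative slopes, which at a point are proportional to the elasticities.
Buyer share = εs/(εs + |εd|) = 0.8/(0.8 + 2.9) = 8/37; seller share = |εd|/(εs + |εd|) = 29/37.

Consumer share = 8/37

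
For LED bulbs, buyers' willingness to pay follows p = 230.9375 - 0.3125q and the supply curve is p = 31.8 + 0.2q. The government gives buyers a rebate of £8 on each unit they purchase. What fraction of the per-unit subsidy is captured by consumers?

Consumer share = 25/41

Pre-subsidy: 230.9375 - 0.3125q = 31.8 + 0.2q gives q* = 15931/41 and p* = 4490/41.
With the rebate, buyers effectively pay pb = ps − 8, where ps is the price sellers receive.
On the curves, pb = 230.9375 - 0.3125q and ps = 31.8 + 0.2q; the wedge ps − pb = 8 gives 31.8 + 0.2q − (230.9375 - 0.3125q) = 8, so q' = 16571/41.
Then pb = 230.9375 − 0.3125·(16571/41) = 4290/41 and ps = 31.8 + 0.2·(16571/41) = 4618/41.
Buyers' price falls by p* − pb = 4490/41 − 4290/41 = 200/41; sellers' price rises by ps − p* = 4618/41 − 4490/41 = 128/41.
So consumers capture (200/41)/8 = 25/41 of each unit of subsidy.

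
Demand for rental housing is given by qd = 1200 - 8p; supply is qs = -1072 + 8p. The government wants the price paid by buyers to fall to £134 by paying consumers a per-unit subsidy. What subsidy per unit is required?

Required subsidy s = £16 per unit

At a buyer price of 134, quantity demanded is 1200 − 8·134 = 128.
Sellers supply 128 only when they receive ps with -1072 + 8·ps = 128, i.e. ps = 150.
s = ps − pb = 150 − 134 = 16.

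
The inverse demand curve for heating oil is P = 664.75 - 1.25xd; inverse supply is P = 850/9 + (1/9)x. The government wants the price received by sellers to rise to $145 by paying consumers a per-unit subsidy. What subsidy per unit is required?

At a seller price of 145, quantity supplied is -850 + 9·145 = 455.
Buyers absorb 455 only when they pay Pb = 664.75 − 1.25·455 = 96.
s = Ps − Pb = 145 − 96 = 49.

Required subsidy s = $49 per unit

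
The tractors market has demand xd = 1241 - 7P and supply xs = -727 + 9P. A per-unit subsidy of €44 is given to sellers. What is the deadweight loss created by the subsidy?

Deadweight loss = €3811.5

Pre-subsidy: 1241 - 7P = -727 + 9P gives P* = 123, x* = 380.
With the subsidy, sellers receive Ps = Pb + 44 for each unit, where Pb is the price buyers pay.
Supply in terms of Pb becomes xs = -727 + 9(Pb + 44) = -331 + 9Pb. Setting this equal to demand: 1241 - 7Pb = -331 + 9Pb, so Pb = 98.25.
Sellers receive Ps = 98.25 + 44 = 142.25; x' = 1241 − 7·98.25 = 553.25.
The subsidy expands output by 553.25 − 380 = 173.25 past the efficient level; on those units the gap between marginal cost and willingness to pay runs from 0 up to 44.
DWL = ½ × 44 × 173.25 = 3811.5.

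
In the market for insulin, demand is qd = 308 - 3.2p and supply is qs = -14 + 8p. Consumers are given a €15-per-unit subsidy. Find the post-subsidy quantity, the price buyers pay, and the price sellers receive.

Pre-subsidy: 308 - 3.2p = -14 + 8p gives p* = 28.75, q* = 216.
With the rebate, buyers effectively pay pb = ps − 15, where ps is the price sellers receive.
Demand in terms of ps becomes qd = 308 − 3.2(ps − 15) = 356 - 3.2ps. Setting this equal to supply: 356 - 3.2ps = -14 + 8ps, so ps = 925/28.
Buyers pay pb = 925/28 − 15 = 505/28; q' = -14 + 8·(925/28) = 1752/7.

q' = 1752/7; buyers pay 505/28; sellers receive 925/28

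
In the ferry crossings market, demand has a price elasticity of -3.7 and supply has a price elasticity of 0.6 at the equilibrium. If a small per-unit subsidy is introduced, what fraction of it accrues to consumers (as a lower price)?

Consumer share = 6/43

For a small subsidy around the equilibrium, the benefit split depends on the relative slopes, which at a point are proportional to the elasticities.
Buyer share = εs/(εs + |εd|) = 0.6/(0.6 + 3.7) = 6/43; seller share = |εd|/(εs + |εd|) = 37/43.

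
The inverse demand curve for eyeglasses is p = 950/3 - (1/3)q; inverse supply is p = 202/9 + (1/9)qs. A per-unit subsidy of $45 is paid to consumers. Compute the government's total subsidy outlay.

Government cost = $34346.25

Pre-subsidy: 950/3 - (1/3)q = 202/9 + (1/9)q gives q* = 662 and p* = 96.
With the rebate, buyers effectively pay pb = ps − 45, where ps is the price sellers receive.
On the curves, pb = 950/3 - (1/3)q and ps = 202/9 + (1/9)q; the wedge ps − pb = 45 gives 202/9 + (1/9)q − (950/3 - (1/3)q) = 45, so q' = 763.25.
Then pb = 950/3 − (1/3)·763.25 = 62.25 and ps = 202/9 + (1/9)·763.25 = 107.25.
Government outlay = subsidy × quantity = 45 × 763.25 = 34346.25.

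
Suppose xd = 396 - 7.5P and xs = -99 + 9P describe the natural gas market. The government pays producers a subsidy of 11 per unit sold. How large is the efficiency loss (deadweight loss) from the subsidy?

Deadweight loss = 247.5

Pre-subsidy: 396 - 7.5P = -99 + 9P gives P* = 30, x* = 171.
With the subsidy, sellers receive Ps = Pb + 11 for each unit, where Pb is the price buyers pay.
Supply in terms of Pb becomes xs = -99 + 9(Pb + 11) = 0 + 9Pb. Setting this equal to demand: 396 - 7.5Pb = 0 + 9Pb, so Pb = 24.
Sellers receive Ps = 24 + 11 = 35; x' = 396 − 7.5·24 = 216.
The subsidy expands output by 216 − 171 = 45 past the efficient level; on those units the gap between marginal cost and willingness to pay runs from 0 up to 11.
DWL = ½ × 11 × 45 = 247.5.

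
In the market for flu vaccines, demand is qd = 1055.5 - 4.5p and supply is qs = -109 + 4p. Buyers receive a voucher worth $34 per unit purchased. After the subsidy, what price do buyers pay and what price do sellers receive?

Buyers pay $121; sellers receive $155

Pre-subsidy: 1055.5 - 4.5p = -109 + 4p gives p* = 137, q* = 439.
With the rebate, buyers effectively pay pb = ps − 34, where ps is the price sellers receive.
Demand in terms of ps becomes qd = 1055.5 − 4.5(ps − 34) = 1208.5 - 4.5ps. Setting this equal to supply: 1208.5 - 4.5ps = -109 + 4ps, so ps = 155.
Buyers pay pb = 155 − 34 = 121; q' = -109 + 4·155 = 511.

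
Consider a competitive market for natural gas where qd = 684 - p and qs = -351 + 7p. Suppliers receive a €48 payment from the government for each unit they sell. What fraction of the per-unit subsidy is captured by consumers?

Consumer share = 0.875

Pre-subsidy: 684 - p = -351 + 7p gives p* = 129.375, q* = 554.625.
With the subsidy, sellers receive ps = pb + 48 for each unit, where pb is the price buyers pay.
Supply in terms of pb becomes qs = -351 + 7(pb + 48) = -15 + 7pb. Setting this equal to demand: 684 - pb = -15 + 7pb, so pb = 87.375.
Sellers receive ps = 87.375 + 48 = 135.375; q' = 684 − 1·87.375 = 596.625.
Buyers' price falls by p* − pb = 129.375 − 87.375 = 42; sellers' price rises by ps − p* = 135.375 − 129.375 = 6.
So consumers capture 42/48 = 0.875 of each unit of subsidy.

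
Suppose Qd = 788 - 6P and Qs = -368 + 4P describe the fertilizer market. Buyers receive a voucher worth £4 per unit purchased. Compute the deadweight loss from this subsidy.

Deadweight loss = £19.2

Pre-subsidy: 788 - 6P = -368 + 4P gives P* = 115.6, Q* = 94.4.
With the rebate, buyers effectively pay Pb = Ps − 4, where Ps is the price sellers receive.
Demand in terms of Ps becomes Qd = 788 − 6(Ps − 4) = 812 - 6Ps. Setting this equal to supply: 812 - 6Ps = -368 + 4Ps, so Ps = 118.
Buyers pay Pb = 118 − 4 = 114; Q' = -368 + 4·118 = 104.
The subsidy expands output by 104 − 94.4 = 9.6 past the efficient level; on those units the gap between marginal cost and willingness to pay runs from 0 up to 4.
DWL = ½ × 4 × 9.6 = 19.2.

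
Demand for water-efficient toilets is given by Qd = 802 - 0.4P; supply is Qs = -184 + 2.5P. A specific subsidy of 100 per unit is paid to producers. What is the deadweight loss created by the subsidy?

Pre-subsidy: 802 - 0.4P = -184 + 2.5P gives P* = 340, Q* = 666.
With the subsidy, sellers receive Ps = Pb + 100 for each unit, where Pb is the price buyers pay.
Supply in terms of Pb becomes Qs = -184 + 2.5(Pb + 100) = 66 + 2.5Pb. Setting this equal to demand: 802 - 0.4Pb = 66 + 2.5Pb, so Pb = 7360/29.
Sellers receive Ps = 7360/29 + 100 = 10260/29; Q' = 802 − 0.4·(7360/29) = 20314/29.
The subsidy expands output by 20314/29 − 666 = 1000/29 past the efficient level; on those units the gap between marginal cost and willingness to pay runs from 0 up to 100.
DWL = ½ × 100 × 1000/29 = 50000/29.

Deadweight loss = 50000/29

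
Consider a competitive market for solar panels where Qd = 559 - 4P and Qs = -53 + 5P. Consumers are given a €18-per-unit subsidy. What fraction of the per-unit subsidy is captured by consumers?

Pre-subsidy: 559 - 4P = -53 + 5P gives P* = 68, Q* = 287.
With the rebate, buyers effectively pay Pb = Ps − 18, where Ps is the price sellers receive.
Demand in terms of Ps becomes Qd = 559 − 4(Ps − 18) = 631 - 4Ps. Setting this equal to supply: 631 - 4Ps = -53 + 5Ps, so Ps = 76.
Buyers pay Pb = 76 − 18 = 58; Q' = -53 + 5·76 = 327.
Buyers' price falls by P* − Pb = 68 − 58 = 10; sellers' price rises by Ps − P* = 76 − 68 = 8.
So consumers capture 10/18 = 5/9 of each unit of subsidy.

Consumer share = 5/9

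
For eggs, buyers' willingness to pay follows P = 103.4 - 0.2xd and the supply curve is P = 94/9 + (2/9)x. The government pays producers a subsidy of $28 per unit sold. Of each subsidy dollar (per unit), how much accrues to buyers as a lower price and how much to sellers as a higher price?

Pre-subsidy: 103.4 - 0.2x = 94/9 + (2/9)x gives x* = 4183/19 and P* = 1128/19.
With the subsidy, sellers receive Ps = Pb + 28 for each unit, where Pb is the price buyers pay.
On the curves, Pb = 103.4 - 0.2x and Ps = 94/9 + (2/9)x; the wedge Ps − Pb = 28 gives 94/9 + (2/9)x − (103.4 - 0.2x) = 28, so x' = 5443/19.
Then Pb = 103.4 − 0.2·(5443/19) = 876/19 and Ps = 94/9 + (2/9)·(5443/19) = 1408/19.
Buyers' price falls by P* − Pb = 1128/19 − 876/19 = 252/19; sellers' price rises by Ps − P* = 1408/19 − 1128/19 = 280/19.

Buyers gain 252/19 per unit; sellers gain 280/19 per unit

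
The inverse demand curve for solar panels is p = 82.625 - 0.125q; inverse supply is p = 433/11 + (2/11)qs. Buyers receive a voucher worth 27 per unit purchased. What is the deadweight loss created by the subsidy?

Deadweight loss = 1188

Pre-subsidy: 82.625 - 0.125q = 433/11 + (2/11)q gives q* = 141 and p* = 65.
With the rebate, buyers effectively pay pb = ps − 27, where ps is the price sellers receive.
On the curves, pb = 82.625 - 0.125q and ps = 433/11 + (2/11)q; the wedge ps − pb = 27 gives 433/11 + (2/11)q − (82.625 - 0.125q) = 27, so q' = 229.
Then pb = 82.625 − 0.125·229 = 54 and ps = 433/11 + (2/11)·229 = 81.
The subsidy expands output by 229 − 141 = 88 past the efficient level; on those units the gap between marginal cost and willingness to pay runs from 0 up to 27.
DWL = ½ × 27 × 88 = 1188.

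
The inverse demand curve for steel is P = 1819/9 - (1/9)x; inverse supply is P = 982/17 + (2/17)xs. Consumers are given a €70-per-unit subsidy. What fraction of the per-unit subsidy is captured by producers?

Producer share = 18/35

Pre-subsidy: 1819/9 - (1/9)x = 982/17 + (2/17)x gives x* = 631 and P* = 132.
With the rebate, buyers effectively pay Pb = Ps − 70, where Ps is the price sellers receive.
On the curves, Pb = 1819/9 - (1/9)x and Ps = 982/17 + (2/17)x; the wedge Ps − Pb = 70 gives 982/17 + (2/17)x − (1819/9 - (1/9)x) = 70, so x' = 937.
Then Pb = 1819/9 − (1/9)·937 = 98 and Ps = 982/17 + (2/17)·937 = 168.
Buyers' price falls by P* − Pb = 132 − 98 = 34; sellers' price rises by Ps − P* = 168 − 132 = 36.
So producers capture 36/70 = 18/35 of each unit of subsidy.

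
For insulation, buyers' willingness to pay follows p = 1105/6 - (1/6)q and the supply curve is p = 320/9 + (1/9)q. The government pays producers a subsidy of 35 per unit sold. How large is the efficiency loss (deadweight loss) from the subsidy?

Pre-subsidy: 1105/6 - (1/6)q = 320/9 + (1/9)q gives q* = 535 and p* = 95.
With the subsidy, sellers receive ps = pb + 35 for each unit, where pb is the price buyers pay.
On the curves, pb = 1105/6 - (1/6)q and ps = 320/9 + (1/9)q; the wedge ps − pb = 35 gives 320/9 + (1/9)q − (1105/6 - (1/6)q) = 35, so q' = 661.
Then pb = 1105/6 − (1/6)·661 = 74 and ps = 320/9 + (1/9)·661 = 109.
The subsidy expands output by 661 − 535 = 126 past the efficient level; on those units the gap between marginal cost and willingness to pay runs from 0 up to 35.
DWL = ½ × 35 × 126 = 2205.

Deadweight loss = 2205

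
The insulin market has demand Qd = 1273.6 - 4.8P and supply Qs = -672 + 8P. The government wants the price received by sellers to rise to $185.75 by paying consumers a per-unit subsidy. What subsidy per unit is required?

Required subsidy s = $90 per unit

At a seller price of 185.75, quantity supplied is -672 + 8·185.75 = 814.
Buyers absorb 814 only when they pay Pb with 1273.6 − 4.8·Pb = 814, i.e. Pb = 95.75.
s = Ps − Pb = 185.75 − 95.75 = 90.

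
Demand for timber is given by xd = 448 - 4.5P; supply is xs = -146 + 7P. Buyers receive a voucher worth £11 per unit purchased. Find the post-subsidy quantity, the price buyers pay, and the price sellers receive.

x' = 5651/23; buyers pay 1034/23; sellers receive 1287/23

Pre-subsidy: 448 - 4.5P = -146 + 7P gives P* = 1188/23, x* = 4958/23.
With the rebate, buyers effectively pay Pb = Ps − 11, where Ps is the price sellers receive.
Demand in terms of Ps becomes xd = 448 − 4.5(Ps − 11) = 497.5 - 4.5Ps. Setting this equal to supply: 497.5 - 4.5Ps = -146 + 7Ps, so Ps = 1287/23.
Buyers pay Pb = 1287/23 − 11 = 1034/23; x' = -146 + 7·(1287/23) = 5651/23.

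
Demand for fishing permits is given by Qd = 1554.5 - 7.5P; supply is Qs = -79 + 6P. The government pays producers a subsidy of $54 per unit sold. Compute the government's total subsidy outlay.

Pre-subsidy: 1554.5 - 7.5P = -79 + 6P gives P* = 121, Q* = 647.
With the subsidy, sellers receive Ps = Pb + 54 for each unit, where Pb is the price buyers pay.
Supply in terms of Pb becomes Qs = -79 + 6(Pb + 54) = 245 + 6Pb. Setting this equal to demand: 1554.5 - 7.5Pb = 245 + 6Pb, so Pb = 97.
Sellers receive Ps = 97 + 54 = 151; Q' = 1554.5 − 7.5·97 = 827.
Government outlay = subsidy × quantity = 54 × 827 = 44658.

Government cost = $44658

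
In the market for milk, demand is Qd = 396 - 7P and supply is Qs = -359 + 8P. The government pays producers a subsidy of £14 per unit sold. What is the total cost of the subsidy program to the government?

Pre-subsidy: 396 - 7P = -359 + 8P gives P* = 151/3, Q* = 131/3.
With the subsidy, sellers receive Ps = Pb + 14 for each unit, where Pb is the price buyers pay.
Supply in terms of Pb becomes Qs = -359 + 8(Pb + 14) = -247 + 8Pb. Setting this equal to demand: 396 - 7Pb = -247 + 8Pb, so Pb = 643/15.
Sellers receive Ps = 643/15 + 14 = 853/15; Q' = 396 − 7·(643/15) = 1439/15.
Government outlay = subsidy × quantity = 14 × 1439/15 = 20146/15.

Government cost = 20146/15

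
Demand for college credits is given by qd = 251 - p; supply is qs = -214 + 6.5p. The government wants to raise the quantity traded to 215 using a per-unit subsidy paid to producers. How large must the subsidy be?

Required subsidy s = 30 per unit

At q = 215, invert demand for the buyer price: pb = (251 − 215)/1 = 36; invert supply for the seller price: ps = (215 − (-214))/6.5 = 66.
The subsidy must fill the gap: s = ps − pb = 66 − 36 = 30.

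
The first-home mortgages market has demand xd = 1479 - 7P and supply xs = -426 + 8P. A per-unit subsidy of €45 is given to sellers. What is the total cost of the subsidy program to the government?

Pre-subsidy: 1479 - 7P = -426 + 8P gives P* = 127, x* = 590.
With the subsidy, sellers receive Ps = Pb + 45 for each unit, where Pb is the price buyers pay.
Supply in terms of Pb becomes xs = -426 + 8(Pb + 45) = -66 + 8Pb. Setting this equal to demand: 1479 - 7Pb = -66 + 8Pb, so Pb = 103.
Sellers receive Ps = 103 + 45 = 148; x' = 1479 − 7·103 = 758.
Government outlay = subsidy × quantity = 45 × 758 = 34110.

Government cost = €34110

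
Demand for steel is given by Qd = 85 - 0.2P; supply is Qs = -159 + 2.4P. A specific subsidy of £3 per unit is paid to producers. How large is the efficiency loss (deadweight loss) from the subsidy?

Deadweight loss = 54/65

Pre-subsidy: 85 - 0.2P = -159 + 2.4P gives P* = 1220/13, Q* = 861/13.
With the subsidy, sellers receive Ps = Pb + 3 for each unit, where Pb is the price buyers pay.
Supply in terms of Pb becomes Qs = -159 + 2.4(Pb + 3) = -151.8 + 2.4Pb. Setting this equal to demand: 85 - 0.2Pb = -151.8 + 2.4Pb, so Pb = 1184/13.
Sellers receive Ps = 1184/13 + 3 = 1223/13; Q' = 85 − 0.2·(1184/13) = 4341/65.
The subsidy expands output by 4341/65 − 861/13 = 36/65 past the efficient level; on those units the gap between marginal cost and willingness to pay runs from 0 up to 3.
DWL = ½ × 3 × 36/65 = 54/65.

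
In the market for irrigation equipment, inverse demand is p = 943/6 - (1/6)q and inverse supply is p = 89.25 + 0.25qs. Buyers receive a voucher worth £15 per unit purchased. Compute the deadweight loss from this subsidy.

Deadweight loss = £270

Pre-subsidy: 943/6 - (1/6)q = 89.25 + 0.25q gives q* = 163 and p* = 130.
With the rebate, buyers effectively pay pb = ps − 15, where ps is the price sellers receive.
On the curves, pb = 943/6 - (1/6)q and ps = 89.25 + 0.25q; the wedge ps − pb = 15 gives 89.25 + 0.25q − (943/6 - (1/6)q) = 15, so q' = 199.
Then pb = 943/6 − (1/6)·199 = 124 and ps = 89.25 + 0.25·199 = 139.
The subsidy expands output by 199 − 163 = 36 past the efficient level; on those units the gap between marginal cost and willingness to pay runs from 0 up to 15.
DWL = ½ × 15 × 36 = 270.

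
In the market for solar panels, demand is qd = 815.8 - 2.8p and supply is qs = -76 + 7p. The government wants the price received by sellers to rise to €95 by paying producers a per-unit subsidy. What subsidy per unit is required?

Required subsidy s = €14 per unit

At a seller price of 95, quantity supplied is -76 + 7·95 = 589.
Buyers absorb 589 only when they pay pb with 815.8 − 2.8·pb = 589, i.e. pb = 81.
s = ps − pb = 95 − 81 = 14.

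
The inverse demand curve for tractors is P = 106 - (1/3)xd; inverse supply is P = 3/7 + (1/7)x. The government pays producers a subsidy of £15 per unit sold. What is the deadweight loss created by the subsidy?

Deadweight loss = £236.25

Pre-subsidy: 106 - (1/3)x = 3/7 + (1/7)x gives x* = 221.7 and P* = 32.1.
With the subsidy, sellers receive Ps = Pb + 15 for each unit, where Pb is the price buyers pay.
On the curves, Pb = 106 - (1/3)x and Ps = 3/7 + (1/7)x; the wedge Ps − Pb = 15 gives 3/7 + (1/7)x − (106 - (1/3)x) = 15, so x' = 253.2.
Then Pb = 106 − (1/3)·253.2 = 21.6 and Ps = 3/7 + (1/7)·253.2 = 36.6.
The subsidy expands output by 253.2 − 221.7 = 31.5 past the efficient level; on those units the gap between marginal cost and willingness to pay runs from 0 up to 15.
DWL = ½ × 15 × 31.5 = 236.25.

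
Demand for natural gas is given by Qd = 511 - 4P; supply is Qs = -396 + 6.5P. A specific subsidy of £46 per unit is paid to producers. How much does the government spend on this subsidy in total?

Government cost = 269882/21

Pre-subsidy: 511 - 4P = -396 + 6.5P gives P* = 1814/21, Q* = 3475/21.
With the subsidy, sellers receive Ps = Pb + 46 for each unit, where Pb is the price buyers pay.
Supply in terms of Pb becomes Qs = -396 + 6.5(Pb + 46) = -97 + 6.5Pb. Setting this equal to demand: 511 - 4Pb = -97 + 6.5Pb, so Pb = 1216/21.
Sellers receive Ps = 1216/21 + 46 = 2182/21; Q' = 511 − 4·(1216/21) = 5867/21.
Government outlay = subsidy × quantity = 46 × 5867/21 = 269882/21.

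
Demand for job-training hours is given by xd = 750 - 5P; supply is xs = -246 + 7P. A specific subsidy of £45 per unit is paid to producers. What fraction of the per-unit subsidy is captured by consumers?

Consumer share = 7/12

Pre-subsidy: 750 - 5P = -246 + 7P gives P* = 83, x* = 335.
With the subsidy, sellers receive Ps = Pb + 45 for each unit, where Pb is the price buyers pay.
Supply in terms of Pb becomes xs = -246 + 7(Pb + 45) = 69 + 7Pb. Setting this equal to demand: 750 - 5Pb = 69 + 7Pb, so Pb = 56.75.
Sellers receive Ps = 56.75 + 45 = 101.75; x' = 750 − 5·56.75 = 466.25.
Buyers' price falls by P* − Pb = 83 − 56.75 = 26.25; sellers' price rises by Ps − P* = 101.75 − 83 = 18.75.
So consumers capture 26.25/45 = 7/12 of each unit of subsidy.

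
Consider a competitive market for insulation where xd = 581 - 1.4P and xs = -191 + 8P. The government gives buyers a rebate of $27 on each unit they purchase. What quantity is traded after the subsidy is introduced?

x' = 23415/47

Pre-subsidy: 581 - 1.4P = -191 + 8P gives P* = 3860/47, x* = 21903/47.
With the rebate, buyers effectively pay Pb = Ps − 27, where Ps is the price sellers receive.
Demand in terms of Ps becomes xd = 581 − 1.4(Ps − 27) = 618.8 - 1.4Ps. Setting this equal to supply: 618.8 - 1.4Ps = -191 + 8Ps, so Ps = 4049/47.
Buyers pay Pb = 4049/47 − 27 = 2780/47; x' = -191 + 8·(4049/47) = 23415/47.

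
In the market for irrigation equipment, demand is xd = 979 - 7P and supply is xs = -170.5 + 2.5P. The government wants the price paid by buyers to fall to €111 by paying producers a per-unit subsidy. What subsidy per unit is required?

At a buyer price of 111, quantity demanded is 979 − 7·111 = 202.
Sellers supply 202 only when they receive Ps with -170.5 + 2.5·Ps = 202, i.e. Ps = 149.
s = Ps − Pb = 149 − 111 = 38.

Required subsidy s = €38 per unit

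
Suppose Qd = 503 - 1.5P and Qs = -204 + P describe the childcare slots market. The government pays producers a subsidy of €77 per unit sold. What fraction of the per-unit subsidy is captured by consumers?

Pre-subsidy: 503 - 1.5P = -204 + P gives P* = 282.8, Q* = 78.8.
With the subsidy, sellers receive Ps = Pb + 77 for each unit, where Pb is the price buyers pay.
Supply in terms of Pb becomes Qs = -204 + 1(Pb + 77) = -127 + Pb. Setting this equal to demand: 503 - 1.5Pb = -127 + Pb, so Pb = 252.
Sellers receive Ps = 252 + 77 = 329; Q' = 503 − 1.5·252 = 125.
Buyers' price falls by P* − Pb = 282.8 − 252 = 30.8; sellers' price rises by Ps − P* = 329 − 282.8 = 46.2.
So consumers capture 30.8/77 = 0.4 of each unit of subsidy.

Consumer share = 0.4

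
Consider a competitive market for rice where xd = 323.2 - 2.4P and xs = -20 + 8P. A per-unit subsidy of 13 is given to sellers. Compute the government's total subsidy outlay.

Government cost = 3484

Pre-subsidy: 323.2 - 2.4P = -20 + 8P gives P* = 33, x* = 244.
With the subsidy, sellers receive Ps = Pb + 13 for each unit, where Pb is the price buyers pay.
Supply in terms of Pb becomes xs = -20 + 8(Pb + 13) = 84 + 8Pb. Setting this equal to demand: 323.2 - 2.4Pb = 84 + 8Pb, so Pb = 23.
Sellers receive Ps = 23 + 13 = 36; x' = 323.2 − 2.4·23 = 268.
Government outlay = subsidy × quantity = 13 × 268 = 3484.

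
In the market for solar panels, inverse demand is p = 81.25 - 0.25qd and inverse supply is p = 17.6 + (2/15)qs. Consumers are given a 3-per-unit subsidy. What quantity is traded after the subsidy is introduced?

q' = 3999/23

Pre-subsidy: 81.25 - 0.25q = 17.6 + (2/15)q gives q* = 3819/23 and p* = 914/23.
With the rebate, buyers effectively pay pb = ps − 3, where ps is the price sellers receive.
On the curves, pb = 81.25 - 0.25q and ps = 17.6 + (2/15)q; the wedge ps − pb = 3 gives 17.6 + (2/15)q − (81.25 - 0.25q) = 3, so q' = 3999/23.
Then pb = 81.25 − 0.25·(3999/23) = 869/23 and ps = 17.6 + (2/15)·(3999/23) = 938/23.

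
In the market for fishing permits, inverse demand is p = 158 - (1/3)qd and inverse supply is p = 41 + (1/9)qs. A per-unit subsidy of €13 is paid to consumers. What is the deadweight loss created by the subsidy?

Pre-subsidy: 158 - (1/3)q = 41 + (1/9)q gives q* = 263.25 and p* = 70.25.
With the rebate, buyers effectively pay pb = ps − 13, where ps is the price sellers receive.
On the curves, pb = 158 - (1/3)q and ps = 41 + (1/9)q; the wedge ps − pb = 13 gives 41 + (1/9)q − (158 - (1/3)q) = 13, so q' = 292.5.
Then pb = 158 − (1/3)·292.5 = 60.5 and ps = 41 + (1/9)·292.5 = 73.5.
The subsidy expands output by 292.5 − 263.25 = 29.25 past the efficient level; on those units the gap between marginal cost and willingness to pay runs from 0 up to 13.
DWL = ½ × 13 × 29.25 = 190.125.

Deadweight loss = €190.125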